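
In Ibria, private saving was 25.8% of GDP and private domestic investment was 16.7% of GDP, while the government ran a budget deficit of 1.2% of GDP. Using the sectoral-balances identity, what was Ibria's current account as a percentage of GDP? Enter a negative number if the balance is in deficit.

7.9

By the sectoral-balances identity, CA = (S_private - I) + (T - G).
Private balance = 25.8 - 16.7 = 9.1
Government balance (T - G) = -1.2
CA = 9.1 + (-1.2) = 7.9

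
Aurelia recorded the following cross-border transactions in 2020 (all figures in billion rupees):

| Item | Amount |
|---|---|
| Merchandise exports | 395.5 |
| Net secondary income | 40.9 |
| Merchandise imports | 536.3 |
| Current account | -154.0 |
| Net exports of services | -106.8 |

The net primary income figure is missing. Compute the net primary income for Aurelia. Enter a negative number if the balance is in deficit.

52.7

Current account = goods balance + services balance + net primary income + net secondary income
Sum of the known components = -206.7
Net primary income = CA - (known components) = -154.0 - (-206.7) = 52.7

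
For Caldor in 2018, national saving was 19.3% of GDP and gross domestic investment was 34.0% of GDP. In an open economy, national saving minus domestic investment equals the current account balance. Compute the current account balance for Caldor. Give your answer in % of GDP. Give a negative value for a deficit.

S - I = CA (net lending to the rest of the world).
CA = S - I = 19.3 - 34.0 = -14.7

-14.7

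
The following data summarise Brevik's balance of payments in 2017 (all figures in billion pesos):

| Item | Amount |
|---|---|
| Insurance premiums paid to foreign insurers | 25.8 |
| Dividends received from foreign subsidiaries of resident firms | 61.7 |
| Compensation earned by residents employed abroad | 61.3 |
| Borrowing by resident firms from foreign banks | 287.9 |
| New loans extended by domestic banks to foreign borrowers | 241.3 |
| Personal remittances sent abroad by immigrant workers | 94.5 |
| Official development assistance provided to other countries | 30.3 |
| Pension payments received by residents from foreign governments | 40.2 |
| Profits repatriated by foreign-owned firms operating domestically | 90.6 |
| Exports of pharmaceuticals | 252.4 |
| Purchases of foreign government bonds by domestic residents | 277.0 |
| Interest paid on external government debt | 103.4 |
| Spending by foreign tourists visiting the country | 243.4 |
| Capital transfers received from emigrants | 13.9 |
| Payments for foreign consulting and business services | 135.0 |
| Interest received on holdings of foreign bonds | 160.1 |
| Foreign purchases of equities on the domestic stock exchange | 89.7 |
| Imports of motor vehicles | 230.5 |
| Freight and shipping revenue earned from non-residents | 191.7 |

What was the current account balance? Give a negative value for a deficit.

300.7

Goods: -230.5 + 252.4 = 21.9
Services: 191.7 - 135.0 - 25.8 + 243.4 = 274.3
Primary income: -103.4 + 61.7 - 90.6 + 61.3 + 160.1 = 89.1
Secondary income: -94.5 + 40.2 - 30.3 = -84.6
Current account = 21.9 + 274.3 + 89.1 + (-84.6) = 300.7
(Excluded from the current account — financial account: borrowing by resident firms from foreign banks 287.9, new loans extended by domestic banks to foreign borrowers 241.3, purchases of foreign government bonds by domestic residents 277.0, foreign purchases of equities on the domestic stock exchange 89.7; capital account: capital transfers received from emigrants 13.9.)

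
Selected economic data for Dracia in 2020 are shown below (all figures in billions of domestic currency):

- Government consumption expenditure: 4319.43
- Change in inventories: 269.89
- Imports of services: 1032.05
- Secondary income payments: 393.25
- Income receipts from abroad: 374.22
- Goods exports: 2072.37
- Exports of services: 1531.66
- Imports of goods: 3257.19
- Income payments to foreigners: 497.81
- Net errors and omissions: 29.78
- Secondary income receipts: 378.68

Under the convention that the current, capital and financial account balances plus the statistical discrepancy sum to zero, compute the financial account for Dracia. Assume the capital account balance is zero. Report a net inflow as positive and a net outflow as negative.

Goods balance = 2072.37 - 3257.19 = -1184.82
Services balance = 1531.66 - 1032.05 = 499.61
Trade balance (goods + services) = -1184.82 + 499.61 = -685.21
Net primary income = 374.22 - 497.81 = -123.59
Net secondary income = 378.68 - 393.25 = -14.57
Current account = -685.21 + (-123.59) + (-14.57) = -823.37
Financial account = -(-823.37 + 29.78) = 793.59

793.59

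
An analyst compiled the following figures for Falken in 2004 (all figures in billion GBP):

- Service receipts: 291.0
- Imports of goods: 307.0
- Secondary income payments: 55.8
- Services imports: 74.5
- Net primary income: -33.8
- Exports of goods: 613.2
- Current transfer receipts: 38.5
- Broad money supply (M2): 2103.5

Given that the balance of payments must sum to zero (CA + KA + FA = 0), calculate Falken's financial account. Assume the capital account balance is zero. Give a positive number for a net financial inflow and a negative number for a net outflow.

Goods balance = 613.2 - 307.0 = 306.2
Services balance = 291.0 - 74.5 = 216.5
Trade balance (goods + services) = 306.2 + 216.5 = 522.7
Net primary income = -33.8
Net secondary income = 38.5 - 55.8 = -17.3
Current account = 522.7 + (-33.8) + (-17.3) = 471.6
Financial account = -(471.6) = -471.6

-471.6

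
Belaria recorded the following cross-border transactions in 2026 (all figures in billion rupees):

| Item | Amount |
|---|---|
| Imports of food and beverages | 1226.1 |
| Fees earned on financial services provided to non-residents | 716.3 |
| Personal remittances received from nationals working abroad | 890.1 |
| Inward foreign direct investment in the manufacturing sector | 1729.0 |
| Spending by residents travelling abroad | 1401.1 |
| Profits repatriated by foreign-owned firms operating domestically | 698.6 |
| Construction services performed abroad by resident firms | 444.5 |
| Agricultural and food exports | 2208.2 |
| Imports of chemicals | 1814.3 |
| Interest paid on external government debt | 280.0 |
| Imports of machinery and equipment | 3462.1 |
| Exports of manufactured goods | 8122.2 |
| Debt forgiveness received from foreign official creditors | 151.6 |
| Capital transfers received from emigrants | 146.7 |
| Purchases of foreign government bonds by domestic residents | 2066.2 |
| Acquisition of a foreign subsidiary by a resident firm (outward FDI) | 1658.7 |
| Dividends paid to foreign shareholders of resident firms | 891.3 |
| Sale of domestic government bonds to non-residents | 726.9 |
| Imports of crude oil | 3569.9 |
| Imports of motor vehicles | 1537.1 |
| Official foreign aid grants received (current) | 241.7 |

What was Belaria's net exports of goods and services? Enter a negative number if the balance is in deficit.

Goods: -3569.9 - 1226.1 - 3462.1 - 1537.1 - 1814.3 + 2208.2 + 8122.2 = -1279.1
Services: -1401.1 + 444.5 + 716.3 = -240.3
Trade balance = -1279.1 + (-240.3) = -1519.4
(Excluded from the trade balance — secondary income: personal remittances received from nationals working abroad 890.1, official foreign aid grants received (current) 241.7; financial account: inward foreign direct investment in the manufacturing sector 1729.0, purchases of foreign government bonds by domestic residents 2066.2, acquisition of a foreign subsidiary by a resident firm (outward FDI) 1658.7, sale of domestic government bonds to non-residents 726.9; primary income: profits repatriated by foreign-owned firms operating domestically 698.6, interest paid on external government debt 280.0, dividends paid to foreign shareholders of resident firms 891.3; capital account: debt forgiveness received from foreign official creditors 151.6, capital transfers received from emigrants 146.7.)

-1519.4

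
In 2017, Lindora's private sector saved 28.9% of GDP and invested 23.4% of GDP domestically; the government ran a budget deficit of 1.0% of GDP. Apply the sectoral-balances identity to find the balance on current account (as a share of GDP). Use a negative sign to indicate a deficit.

By the sectoral-balances identity, CA = (S_private - I) + (T - G).
Private balance = 28.9 - 23.4 = 5.5
Government balance (T - G) = -1.0
CA = 5.5 + (-1.0) = 4.5

4.5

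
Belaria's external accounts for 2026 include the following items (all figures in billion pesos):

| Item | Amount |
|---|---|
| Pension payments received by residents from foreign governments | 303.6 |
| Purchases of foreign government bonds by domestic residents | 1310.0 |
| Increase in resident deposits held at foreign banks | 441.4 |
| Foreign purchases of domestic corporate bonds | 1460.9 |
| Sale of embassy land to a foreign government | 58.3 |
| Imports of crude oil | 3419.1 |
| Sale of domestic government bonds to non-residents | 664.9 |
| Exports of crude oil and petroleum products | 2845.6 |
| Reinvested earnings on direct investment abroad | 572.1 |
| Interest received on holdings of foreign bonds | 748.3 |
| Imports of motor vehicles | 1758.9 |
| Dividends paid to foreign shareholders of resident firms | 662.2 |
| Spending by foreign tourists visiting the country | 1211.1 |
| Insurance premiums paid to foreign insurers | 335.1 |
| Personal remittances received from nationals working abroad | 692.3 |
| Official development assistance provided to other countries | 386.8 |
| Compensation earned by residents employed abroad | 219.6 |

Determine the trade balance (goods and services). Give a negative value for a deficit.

-1456.4

Goods: 2845.6 - 1758.9 - 3419.1 = -2332.4
Services: 1211.1 - 335.1 = 876.0
Trade balance = -2332.4 + 876.0 = -1456.4
(Excluded from the trade balance — secondary income: pension payments received by residents from foreign governments 303.6, personal remittances received from nationals working abroad 692.3, official development assistance provided to other countries 386.8; financial account: purchases of foreign government bonds by domestic residents 1310.0, increase in resident deposits held at foreign banks 441.4, foreign purchases of domestic corporate bonds 1460.9, sale of domestic government bonds to non-residents 664.9; capital account: sale of embassy land to a foreign government 58.3; primary income: reinvested earnings on direct investment abroad 572.1, interest received on holdings of foreign bonds 748.3, dividends paid to foreign shareholders of resident firms 662.2, compensation earned by residents employed abroad 219.6.)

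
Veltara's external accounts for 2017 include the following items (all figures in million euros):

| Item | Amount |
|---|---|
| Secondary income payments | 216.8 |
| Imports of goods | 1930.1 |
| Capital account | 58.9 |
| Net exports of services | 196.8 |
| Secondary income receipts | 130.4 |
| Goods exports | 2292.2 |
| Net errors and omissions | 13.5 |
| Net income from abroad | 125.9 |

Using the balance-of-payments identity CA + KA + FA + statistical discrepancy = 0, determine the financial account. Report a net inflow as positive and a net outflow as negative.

-670.8

Goods balance = 2292.2 - 1930.1 = 362.1
Services balance = 196.8
Trade balance (goods + services) = 362.1 + 196.8 = 558.9
Net primary income = 125.9
Net secondary income = 130.4 - 216.8 = -86.4
Current account = 558.9 + 125.9 + (-86.4) = 598.4
Financial account = -(598.4 + 58.9 + 13.5) = -670.8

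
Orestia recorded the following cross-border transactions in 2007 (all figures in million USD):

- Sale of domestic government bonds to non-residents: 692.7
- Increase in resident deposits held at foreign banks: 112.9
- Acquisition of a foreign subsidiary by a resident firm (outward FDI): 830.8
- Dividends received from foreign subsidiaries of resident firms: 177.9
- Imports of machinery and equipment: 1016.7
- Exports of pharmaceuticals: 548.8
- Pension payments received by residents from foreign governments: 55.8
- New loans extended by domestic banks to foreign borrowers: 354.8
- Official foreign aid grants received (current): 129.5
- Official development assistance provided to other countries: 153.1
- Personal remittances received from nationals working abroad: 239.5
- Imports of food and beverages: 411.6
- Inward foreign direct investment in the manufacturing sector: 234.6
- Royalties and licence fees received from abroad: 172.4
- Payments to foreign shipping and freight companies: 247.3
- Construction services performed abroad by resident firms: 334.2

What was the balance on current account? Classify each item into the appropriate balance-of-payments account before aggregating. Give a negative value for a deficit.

Goods: -411.6 + 548.8 - 1016.7 = -879.5
Services: 172.4 - 247.3 + 334.2 = 259.3
Primary income: 177.9
Secondary income: 239.5 - 153.1 + 55.8 + 129.5 = 271.7
Current account = (-879.5) + 259.3 + 177.9 + 271.7 = -170.6
(Excluded from the current account — financial account: sale of domestic government bonds to non-residents 692.7, increase in resident deposits held at foreign banks 112.9, acquisition of a foreign subsidiary by a resident firm (outward FDI) 830.8, new loans extended by domestic banks to foreign borrowers 354.8, inward foreign direct investment in the manufacturing sector 234.6.)

-170.6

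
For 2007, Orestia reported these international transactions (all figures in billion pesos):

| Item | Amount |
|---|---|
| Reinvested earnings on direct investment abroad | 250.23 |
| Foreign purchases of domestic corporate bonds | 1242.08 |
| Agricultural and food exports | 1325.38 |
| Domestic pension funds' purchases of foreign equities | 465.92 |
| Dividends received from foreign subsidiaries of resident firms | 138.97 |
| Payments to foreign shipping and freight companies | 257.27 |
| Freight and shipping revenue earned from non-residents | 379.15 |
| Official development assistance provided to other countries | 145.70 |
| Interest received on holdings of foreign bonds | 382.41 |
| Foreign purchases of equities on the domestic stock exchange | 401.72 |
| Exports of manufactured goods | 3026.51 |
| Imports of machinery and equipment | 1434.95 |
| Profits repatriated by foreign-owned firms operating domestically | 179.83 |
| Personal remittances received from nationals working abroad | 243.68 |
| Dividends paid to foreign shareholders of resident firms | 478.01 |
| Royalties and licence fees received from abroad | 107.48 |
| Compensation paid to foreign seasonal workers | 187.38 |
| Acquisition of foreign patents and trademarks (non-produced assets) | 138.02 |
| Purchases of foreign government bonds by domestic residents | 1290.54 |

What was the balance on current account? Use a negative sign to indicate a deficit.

Goods: 3026.51 - 1434.95 + 1325.38 = 2916.94
Services: 379.15 + 107.48 - 257.27 = 229.36
Primary income: -478.01 + 138.97 + 382.41 + 250.23 - 179.83 - 187.38 = -73.61
Secondary income: 243.68 - 145.70 = 97.98
Current account = 2916.94 + 229.36 + (-73.61) + 97.98 = 3170.67
(Excluded from the current account — financial account: foreign purchases of domestic corporate bonds 1242.08, domestic pension funds' purchases of foreign equities 465.92, foreign purchases of equities on the domestic stock exchange 401.72, purchases of foreign government bonds by domestic residents 1290.54; capital account: acquisition of foreign patents and trademarks (non-produced assets) 138.02.)

3170.67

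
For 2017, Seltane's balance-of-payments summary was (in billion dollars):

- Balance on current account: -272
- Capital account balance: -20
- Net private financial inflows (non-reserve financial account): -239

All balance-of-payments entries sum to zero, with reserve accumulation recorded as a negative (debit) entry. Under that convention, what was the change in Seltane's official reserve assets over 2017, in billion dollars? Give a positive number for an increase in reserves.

-531

Official reserve transactions balance = -((-272) + (-20) + (-239)) = 531
An accumulation of reserves is recorded as a debit (negative entry), so the change in the stock of reserves is the negative of that balance.
Change in official reserves = -(531) = -531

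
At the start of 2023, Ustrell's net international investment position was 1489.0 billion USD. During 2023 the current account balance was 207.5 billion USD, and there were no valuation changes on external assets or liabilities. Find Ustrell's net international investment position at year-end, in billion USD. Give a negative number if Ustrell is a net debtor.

1696.5

With no valuation effects, change in NIIP = current account = 207.5
End-of-year NIIP = 1489.0 + 207.5 = 1696.5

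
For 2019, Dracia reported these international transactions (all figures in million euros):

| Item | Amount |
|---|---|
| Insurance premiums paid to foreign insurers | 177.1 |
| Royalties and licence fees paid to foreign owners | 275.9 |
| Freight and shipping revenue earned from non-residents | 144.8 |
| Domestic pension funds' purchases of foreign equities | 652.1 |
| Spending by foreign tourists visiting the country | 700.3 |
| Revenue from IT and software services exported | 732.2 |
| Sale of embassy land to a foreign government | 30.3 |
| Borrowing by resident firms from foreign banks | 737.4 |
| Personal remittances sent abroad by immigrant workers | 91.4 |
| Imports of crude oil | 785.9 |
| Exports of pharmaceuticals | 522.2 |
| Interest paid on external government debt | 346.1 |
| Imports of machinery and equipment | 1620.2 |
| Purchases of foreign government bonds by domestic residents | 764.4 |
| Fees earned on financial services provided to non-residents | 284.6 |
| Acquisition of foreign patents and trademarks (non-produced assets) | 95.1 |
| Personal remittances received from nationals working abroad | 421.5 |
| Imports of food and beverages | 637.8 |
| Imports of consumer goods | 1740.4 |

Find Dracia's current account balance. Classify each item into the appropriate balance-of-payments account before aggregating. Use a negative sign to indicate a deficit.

Goods: -785.9 - 637.8 - 1740.4 + 522.2 - 1620.2 = -4262.1
Services: 700.3 - 275.9 + 732.2 - 177.1 + 144.8 + 284.6 = 1408.9
Primary income: -346.1
Secondary income: 421.5 - 91.4 = 330.1
Current account = (-4262.1) + 1408.9 + (-346.1) + 330.1 = -2869.2
(Excluded from the current account — financial account: domestic pension funds' purchases of foreign equities 652.1, borrowing by resident firms from foreign banks 737.4, purchases of foreign government bonds by domestic residents 764.4; capital account: sale of embassy land to a foreign government 30.3, acquisition of foreign patents and trademarks (non-produced assets) 95.1.)

-2869.2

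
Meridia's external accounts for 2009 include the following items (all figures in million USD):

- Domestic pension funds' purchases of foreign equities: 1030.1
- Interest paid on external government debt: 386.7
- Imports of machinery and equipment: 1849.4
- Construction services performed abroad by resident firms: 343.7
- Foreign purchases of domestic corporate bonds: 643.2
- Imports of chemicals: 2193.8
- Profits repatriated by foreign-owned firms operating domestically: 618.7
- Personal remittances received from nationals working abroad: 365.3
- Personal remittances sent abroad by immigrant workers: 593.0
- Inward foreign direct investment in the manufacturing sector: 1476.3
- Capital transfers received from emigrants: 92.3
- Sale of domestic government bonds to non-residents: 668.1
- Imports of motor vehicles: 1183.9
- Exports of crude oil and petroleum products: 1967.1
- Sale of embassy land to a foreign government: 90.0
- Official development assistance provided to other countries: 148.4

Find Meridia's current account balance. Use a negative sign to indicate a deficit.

Goods: -2193.8 + 1967.1 - 1183.9 - 1849.4 = -3260.0
Services: 343.7
Primary income: -386.7 - 618.7 = -1005.4
Secondary income: 365.3 - 148.4 - 593.0 = -376.1
Current account = (-3260.0) + 343.7 + (-1005.4) + (-376.1) = -4297.8
(Excluded from the current account — financial account: domestic pension funds' purchases of foreign equities 1030.1, foreign purchases of domestic corporate bonds 643.2, inward foreign direct investment in the manufacturing sector 1476.3, sale of domestic government bonds to non-residents 668.1; capital account: capital transfers received from emigrants 92.3, sale of embassy land to a foreign government 90.0.)

-4297.8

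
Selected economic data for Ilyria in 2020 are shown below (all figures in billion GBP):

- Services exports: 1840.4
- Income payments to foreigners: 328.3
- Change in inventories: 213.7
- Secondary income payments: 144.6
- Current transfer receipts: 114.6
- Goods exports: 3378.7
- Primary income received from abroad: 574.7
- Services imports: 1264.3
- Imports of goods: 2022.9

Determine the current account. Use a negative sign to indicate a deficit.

Goods balance = 3378.7 - 2022.9 = 1355.8
Services balance = 1840.4 - 1264.3 = 576.1
Trade balance (goods + services) = 1355.8 + 576.1 = 1931.9
Net primary income = 574.7 - 328.3 = 246.4
Net secondary income = 114.6 - 144.6 = -30.0
Current account = 1931.9 + 246.4 + (-30.0) = 2148.3

2148.3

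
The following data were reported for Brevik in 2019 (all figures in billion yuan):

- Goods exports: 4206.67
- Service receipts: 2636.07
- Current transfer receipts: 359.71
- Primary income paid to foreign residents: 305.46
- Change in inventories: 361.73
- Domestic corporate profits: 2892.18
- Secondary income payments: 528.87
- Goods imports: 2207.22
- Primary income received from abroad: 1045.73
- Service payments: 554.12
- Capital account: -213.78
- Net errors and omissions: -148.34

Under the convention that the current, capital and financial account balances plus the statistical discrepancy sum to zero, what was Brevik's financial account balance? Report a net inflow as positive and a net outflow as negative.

-4290.39

Goods balance = 4206.67 - 2207.22 = 1999.45
Services balance = 2636.07 - 554.12 = 2081.95
Trade balance (goods + services) = 1999.45 + 2081.95 = 4081.40
Net primary income = 1045.73 - 305.46 = 740.27
Net secondary income = 359.71 - 528.87 = -169.16
Current account = 4081.40 + 740.27 + (-169.16) = 4652.51
Financial account = -(4652.51 + (-213.78) + (-148.34)) = -4290.39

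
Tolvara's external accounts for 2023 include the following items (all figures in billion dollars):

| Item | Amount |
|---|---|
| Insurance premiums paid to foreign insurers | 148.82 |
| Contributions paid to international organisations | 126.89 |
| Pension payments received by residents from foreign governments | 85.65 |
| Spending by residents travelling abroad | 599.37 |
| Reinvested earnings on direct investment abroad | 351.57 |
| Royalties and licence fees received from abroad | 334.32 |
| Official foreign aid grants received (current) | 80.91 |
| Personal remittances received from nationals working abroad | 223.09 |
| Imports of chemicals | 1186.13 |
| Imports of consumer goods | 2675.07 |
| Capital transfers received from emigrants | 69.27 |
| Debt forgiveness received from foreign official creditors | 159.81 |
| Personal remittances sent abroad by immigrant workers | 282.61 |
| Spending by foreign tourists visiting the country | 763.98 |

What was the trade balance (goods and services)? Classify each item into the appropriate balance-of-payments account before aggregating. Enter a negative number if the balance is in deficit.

-3511.09

Goods: -1186.13 - 2675.07 = -3861.20
Services: -148.82 - 599.37 + 763.98 + 334.32 = 350.11
Trade balance = -3861.20 + 350.11 = -3511.09
(Excluded from the trade balance — secondary income: contributions paid to international organisations 126.89, pension payments received by residents from foreign governments 85.65, official foreign aid grants received (current) 80.91, personal remittances received from nationals working abroad 223.09, personal remittances sent abroad by immigrant workers 282.61; primary income: reinvested earnings on direct investment abroad 351.57; capital account: capital transfers received from emigrants 69.27, debt forgiveness received from foreign official creditors 159.81.)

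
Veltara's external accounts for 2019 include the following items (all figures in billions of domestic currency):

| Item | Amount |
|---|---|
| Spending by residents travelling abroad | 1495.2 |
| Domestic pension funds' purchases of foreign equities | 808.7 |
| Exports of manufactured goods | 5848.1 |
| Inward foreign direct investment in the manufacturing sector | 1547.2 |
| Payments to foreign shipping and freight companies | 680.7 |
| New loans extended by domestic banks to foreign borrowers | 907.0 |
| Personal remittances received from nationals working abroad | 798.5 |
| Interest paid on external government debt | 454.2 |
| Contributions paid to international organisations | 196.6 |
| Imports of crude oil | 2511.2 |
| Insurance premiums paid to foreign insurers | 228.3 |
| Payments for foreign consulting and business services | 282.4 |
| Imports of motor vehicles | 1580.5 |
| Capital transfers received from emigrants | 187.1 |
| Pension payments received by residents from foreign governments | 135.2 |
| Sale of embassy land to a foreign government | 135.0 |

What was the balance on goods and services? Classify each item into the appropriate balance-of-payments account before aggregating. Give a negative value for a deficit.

-930.2

Goods: -2511.2 - 1580.5 + 5848.1 = 1756.4
Services: -282.4 - 1495.2 - 228.3 - 680.7 = -2686.6
Trade balance = 1756.4 + (-2686.6) = -930.2
(Excluded from the trade balance — financial account: domestic pension funds' purchases of foreign equities 808.7, inward foreign direct investment in the manufacturing sector 1547.2, new loans extended by domestic banks to foreign borrowers 907.0; secondary income: personal remittances received from nationals working abroad 798.5, contributions paid to international organisations 196.6, pension payments received by residents from foreign governments 135.2; primary income: interest paid on external government debt 454.2; capital account: capital transfers received from emigrants 187.1, sale of embassy land to a foreign government 135.0.)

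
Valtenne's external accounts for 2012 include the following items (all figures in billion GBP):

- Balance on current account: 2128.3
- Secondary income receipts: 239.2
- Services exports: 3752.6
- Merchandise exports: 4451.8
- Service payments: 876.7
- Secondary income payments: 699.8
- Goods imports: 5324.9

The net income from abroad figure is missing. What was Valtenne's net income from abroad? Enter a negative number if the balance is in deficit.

586.1

Current account = goods balance + services balance + net primary income + net secondary income
Sum of the known components = 1542.2
Net income from abroad = CA - (known components) = 2128.3 - 1542.2 = 586.1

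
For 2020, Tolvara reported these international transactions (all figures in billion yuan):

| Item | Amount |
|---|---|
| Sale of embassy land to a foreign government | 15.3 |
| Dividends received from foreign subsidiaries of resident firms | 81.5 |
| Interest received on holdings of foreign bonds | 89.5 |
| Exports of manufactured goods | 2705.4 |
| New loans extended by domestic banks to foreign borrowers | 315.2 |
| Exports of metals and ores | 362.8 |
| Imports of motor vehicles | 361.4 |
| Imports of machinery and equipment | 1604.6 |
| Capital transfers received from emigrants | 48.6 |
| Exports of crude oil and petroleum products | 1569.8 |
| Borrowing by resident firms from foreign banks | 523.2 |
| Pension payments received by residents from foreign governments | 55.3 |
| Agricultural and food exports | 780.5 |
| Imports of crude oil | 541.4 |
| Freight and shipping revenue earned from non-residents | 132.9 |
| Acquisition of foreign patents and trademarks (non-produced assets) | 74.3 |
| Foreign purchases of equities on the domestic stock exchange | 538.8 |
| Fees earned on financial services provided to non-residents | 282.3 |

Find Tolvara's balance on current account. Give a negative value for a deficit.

Goods: -361.4 + 1569.8 + 362.8 - 541.4 + 2705.4 + 780.5 - 1604.6 = 2911.1
Services: 132.9 + 282.3 = 415.2
Primary income: 81.5 + 89.5 = 171.0
Secondary income: 55.3
Current account = 2911.1 + 415.2 + 171.0 + 55.3 = 3552.6
(Excluded from the current account — capital account: sale of embassy land to a foreign government 15.3, capital transfers received from emigrants 48.6, acquisition of foreign patents and trademarks (non-produced assets) 74.3; financial account: new loans extended by domestic banks to foreign borrowers 315.2, borrowing by resident firms from foreign banks 523.2, foreign purchases of equities on the domestic stock exchange 538.8.)

3552.6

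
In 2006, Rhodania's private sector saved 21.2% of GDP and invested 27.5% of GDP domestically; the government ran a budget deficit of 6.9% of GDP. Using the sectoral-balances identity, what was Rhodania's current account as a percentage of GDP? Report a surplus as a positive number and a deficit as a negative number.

By the sectoral-balances identity, CA = (S_private - I) + (T - G).
Private balance = 21.2 - 27.5 = -6.3
Government balance (T - G) = -6.9
CA = -6.3 + (-6.9) = -13.2

-13.2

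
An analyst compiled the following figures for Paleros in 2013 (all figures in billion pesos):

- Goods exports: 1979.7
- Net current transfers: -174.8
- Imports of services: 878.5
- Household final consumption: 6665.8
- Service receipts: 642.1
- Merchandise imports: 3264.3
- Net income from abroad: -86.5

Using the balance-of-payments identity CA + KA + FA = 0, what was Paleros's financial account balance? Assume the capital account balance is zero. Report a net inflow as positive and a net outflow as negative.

Goods balance = 1979.7 - 3264.3 = -1284.6
Services balance = 642.1 - 878.5 = -236.4
Trade balance (goods + services) = -1284.6 + (-236.4) = -1521.0
Net primary income = -86.5
Net secondary income = -174.8
Current account = -1521.0 + (-86.5) + (-174.8) = -1782.3
Financial account = -(-1782.3) = 1782.3

1782.3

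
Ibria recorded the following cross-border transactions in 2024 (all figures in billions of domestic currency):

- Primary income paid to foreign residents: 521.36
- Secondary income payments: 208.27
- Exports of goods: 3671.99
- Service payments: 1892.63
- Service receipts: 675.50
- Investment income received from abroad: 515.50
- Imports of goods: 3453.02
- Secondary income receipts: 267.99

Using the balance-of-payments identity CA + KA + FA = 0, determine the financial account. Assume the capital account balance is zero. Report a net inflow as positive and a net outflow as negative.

944.30

Goods balance = 3671.99 - 3453.02 = 218.97
Services balance = 675.50 - 1892.63 = -1217.13
Trade balance (goods + services) = 218.97 + (-1217.13) = -998.16
Net primary income = 515.50 - 521.36 = -5.86
Net secondary income = 267.99 - 208.27 = 59.72
Current account = -998.16 + (-5.86) + 59.72 = -944.30
Financial account = -(-944.30) = 944.30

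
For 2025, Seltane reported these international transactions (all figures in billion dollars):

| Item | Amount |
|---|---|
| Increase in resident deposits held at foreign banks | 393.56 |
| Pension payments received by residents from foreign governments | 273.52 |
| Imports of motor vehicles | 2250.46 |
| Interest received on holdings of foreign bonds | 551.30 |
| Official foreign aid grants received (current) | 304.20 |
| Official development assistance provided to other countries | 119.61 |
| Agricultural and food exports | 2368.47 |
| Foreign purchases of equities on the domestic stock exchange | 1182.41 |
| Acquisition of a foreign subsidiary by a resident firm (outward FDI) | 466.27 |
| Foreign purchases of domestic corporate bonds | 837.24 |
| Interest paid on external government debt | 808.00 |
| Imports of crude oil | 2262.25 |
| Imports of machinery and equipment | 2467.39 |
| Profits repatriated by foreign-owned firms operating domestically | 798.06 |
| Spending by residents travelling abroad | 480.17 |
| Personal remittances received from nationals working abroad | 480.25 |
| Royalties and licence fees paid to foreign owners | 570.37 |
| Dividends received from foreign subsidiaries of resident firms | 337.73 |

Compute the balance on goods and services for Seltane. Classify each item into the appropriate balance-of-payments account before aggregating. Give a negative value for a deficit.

-5662.17

Goods: -2467.39 - 2250.46 + 2368.47 - 2262.25 = -4611.63
Services: -480.17 - 570.37 = -1050.54
Trade balance = -4611.63 + (-1050.54) = -5662.17
(Excluded from the trade balance — financial account: increase in resident deposits held at foreign banks 393.56, foreign purchases of equities on the domestic stock exchange 1182.41, acquisition of a foreign subsidiary by a resident firm (outward FDI) 466.27, foreign purchases of domestic corporate bonds 837.24; secondary income: pension payments received by residents from foreign governments 273.52, official foreign aid grants received (current) 304.20, official development assistance provided to other countries 119.61, personal remittances received from nationals working abroad 480.25; primary income: interest received on holdings of foreign bonds 551.30, interest paid on external government debt 808.00, profits repatriated by foreign-owned firms operating domestically 798.06, dividends received from foreign subsidiaries of resident firms 337.73.)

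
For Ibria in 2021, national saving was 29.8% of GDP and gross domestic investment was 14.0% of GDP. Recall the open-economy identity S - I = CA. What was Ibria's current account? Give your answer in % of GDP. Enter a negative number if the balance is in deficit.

15.8

CA = S - I = 29.8 - 14.0 = 15.8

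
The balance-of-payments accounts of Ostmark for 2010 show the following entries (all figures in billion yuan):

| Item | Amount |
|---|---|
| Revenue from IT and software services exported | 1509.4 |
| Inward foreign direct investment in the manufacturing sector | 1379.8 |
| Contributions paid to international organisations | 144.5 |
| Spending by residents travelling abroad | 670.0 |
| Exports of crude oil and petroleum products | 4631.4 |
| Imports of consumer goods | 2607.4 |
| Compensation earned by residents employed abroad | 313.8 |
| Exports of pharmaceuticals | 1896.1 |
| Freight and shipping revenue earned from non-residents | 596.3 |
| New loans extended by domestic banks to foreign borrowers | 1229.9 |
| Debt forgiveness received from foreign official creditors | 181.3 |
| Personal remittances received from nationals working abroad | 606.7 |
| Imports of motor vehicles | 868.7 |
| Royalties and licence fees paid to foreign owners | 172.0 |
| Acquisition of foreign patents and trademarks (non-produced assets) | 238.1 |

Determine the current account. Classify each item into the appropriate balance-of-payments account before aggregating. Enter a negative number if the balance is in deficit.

5091.1

Goods: -868.7 + 1896.1 - 2607.4 + 4631.4 = 3051.4
Services: 596.3 + 1509.4 - 172.0 - 670.0 = 1263.7
Primary income: 313.8
Secondary income: -144.5 + 606.7 = 462.2
Current account = 3051.4 + 1263.7 + 313.8 + 462.2 = 5091.1
(Excluded from the current account — financial account: inward foreign direct investment in the manufacturing sector 1379.8, new loans extended by domestic banks to foreign borrowers 1229.9; capital account: debt forgiveness received from foreign official creditors 181.3, acquisition of foreign patents and trademarks (non-produced assets) 238.1.)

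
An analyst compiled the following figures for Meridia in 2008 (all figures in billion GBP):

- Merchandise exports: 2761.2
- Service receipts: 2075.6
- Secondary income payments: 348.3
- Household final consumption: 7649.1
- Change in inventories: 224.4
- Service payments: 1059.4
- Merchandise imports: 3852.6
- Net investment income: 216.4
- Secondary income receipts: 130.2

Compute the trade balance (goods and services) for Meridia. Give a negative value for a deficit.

Goods balance = 2761.2 - 3852.6 = -1091.4
Services balance = 2075.6 - 1059.4 = 1016.2
Trade balance (goods + services) = -1091.4 + 1016.2 = -75.2

-75.2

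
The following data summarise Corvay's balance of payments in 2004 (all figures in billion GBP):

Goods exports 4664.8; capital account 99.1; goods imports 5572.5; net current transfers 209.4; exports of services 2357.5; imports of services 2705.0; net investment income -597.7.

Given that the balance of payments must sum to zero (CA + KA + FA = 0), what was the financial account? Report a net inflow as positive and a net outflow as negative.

1544.4

Goods balance = 4664.8 - 5572.5 = -907.7
Services balance = 2357.5 - 2705.0 = -347.5
Trade balance (goods + services) = -907.7 + (-347.5) = -1255.2
Net primary income = -597.7
Net secondary income = 209.4
Current account = -1255.2 + (-597.7) + 209.4 = -1643.5
Financial account = -(-1643.5 + 99.1) = 1544.4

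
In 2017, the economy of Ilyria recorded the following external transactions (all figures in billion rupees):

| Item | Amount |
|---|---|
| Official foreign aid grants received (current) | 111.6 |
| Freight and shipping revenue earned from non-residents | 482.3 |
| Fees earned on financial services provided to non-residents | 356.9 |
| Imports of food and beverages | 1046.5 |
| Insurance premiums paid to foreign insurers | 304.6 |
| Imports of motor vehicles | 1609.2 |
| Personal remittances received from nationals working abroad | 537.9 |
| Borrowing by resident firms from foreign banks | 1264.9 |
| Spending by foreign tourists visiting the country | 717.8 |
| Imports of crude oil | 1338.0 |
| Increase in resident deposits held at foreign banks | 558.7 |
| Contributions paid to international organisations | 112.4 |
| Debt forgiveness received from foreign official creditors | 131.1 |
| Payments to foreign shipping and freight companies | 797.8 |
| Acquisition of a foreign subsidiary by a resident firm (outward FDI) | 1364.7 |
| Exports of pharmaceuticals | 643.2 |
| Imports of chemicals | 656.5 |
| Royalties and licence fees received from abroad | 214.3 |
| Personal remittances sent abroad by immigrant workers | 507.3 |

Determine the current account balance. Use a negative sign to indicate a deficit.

-3308.3

Goods: -1338.0 - 656.5 - 1046.5 + 643.2 - 1609.2 = -4007.0
Services: 356.9 + 214.3 + 482.3 - 797.8 + 717.8 - 304.6 = 668.9
Secondary income: 111.6 - 507.3 - 112.4 + 537.9 = 29.8
Current account = (-4007.0) + 668.9 + 29.8 = -3308.3
(Excluded from the current account — financial account: borrowing by resident firms from foreign banks 1264.9, increase in resident deposits held at foreign banks 558.7, acquisition of a foreign subsidiary by a resident firm (outward FDI) 1364.7; capital account: debt forgiveness received from foreign official creditors 131.1.)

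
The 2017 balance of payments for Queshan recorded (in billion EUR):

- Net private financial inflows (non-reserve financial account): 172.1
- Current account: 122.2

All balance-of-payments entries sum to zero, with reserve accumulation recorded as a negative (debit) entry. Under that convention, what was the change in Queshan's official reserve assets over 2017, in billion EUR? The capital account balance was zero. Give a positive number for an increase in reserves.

Official reserve transactions balance = -(122.2 + 172.1) = -294.3
An accumulation of reserves is recorded as a debit (negative entry), so the change in the stock of reserves is the negative of that balance.
Change in official reserves = -(-294.3) = 294.3

294.3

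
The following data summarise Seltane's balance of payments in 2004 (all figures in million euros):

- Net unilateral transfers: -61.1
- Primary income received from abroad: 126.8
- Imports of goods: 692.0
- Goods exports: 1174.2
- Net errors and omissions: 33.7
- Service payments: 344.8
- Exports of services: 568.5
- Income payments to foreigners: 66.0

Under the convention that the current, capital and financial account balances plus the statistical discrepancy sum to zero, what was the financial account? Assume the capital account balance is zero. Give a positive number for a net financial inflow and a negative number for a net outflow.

Goods balance = 1174.2 - 692.0 = 482.2
Services balance = 568.5 - 344.8 = 223.7
Trade balance (goods + services) = 482.2 + 223.7 = 705.9
Net primary income = 126.8 - 66.0 = 60.8
Net secondary income = -61.1
Current account = 705.9 + 60.8 + (-61.1) = 705.6
Financial account = -(705.6 + 33.7) = -739.3

-739.3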